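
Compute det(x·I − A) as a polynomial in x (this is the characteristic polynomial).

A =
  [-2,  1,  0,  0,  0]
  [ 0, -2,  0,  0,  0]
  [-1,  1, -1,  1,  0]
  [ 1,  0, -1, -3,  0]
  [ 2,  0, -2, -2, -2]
x^5 + 10*x^4 + 40*x^3 + 80*x^2 + 80*x + 32

Expanding det(x·I − A) (e.g. by cofactor expansion or by noting that A is similar to its Jordan form J, which has the same characteristic polynomial as A) gives
  χ_A(x) = x^5 + 10*x^4 + 40*x^3 + 80*x^2 + 80*x + 32
which factors as (x + 2)^5. The eigenvalues (with algebraic multiplicities) are λ = -2 with multiplicity 5.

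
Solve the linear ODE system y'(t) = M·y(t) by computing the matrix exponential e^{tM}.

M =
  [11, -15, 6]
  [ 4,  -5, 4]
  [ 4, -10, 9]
e^{tM} =
  [6*t*exp(5*t) + exp(5*t), -15*t*exp(5*t), 6*t*exp(5*t)]
  [4*t*exp(5*t), -10*t*exp(5*t) + exp(5*t), 4*t*exp(5*t)]
  [4*t*exp(5*t), -10*t*exp(5*t), 4*t*exp(5*t) + exp(5*t)]

Strategy: write M = P · J · P⁻¹ where J is a Jordan canonical form, so e^{tM} = P · e^{tJ} · P⁻¹, and e^{tJ} can be computed block-by-block.

M has Jordan form
J =
  [5, 1, 0]
  [0, 5, 0]
  [0, 0, 5]
(up to reordering of blocks).

Per-block formulas:
  For a 1×1 block at λ = 5: exp(t · [5]) = [e^(5t)].
  For a 2×2 Jordan block J_2(5): exp(t · J_2(5)) = e^(5t)·(I + t·N), where N is the 2×2 nilpotent shift.

After assembling e^{tJ} and conjugating by P, we get:

e^{tM} =
  [6*t*exp(5*t) + exp(5*t), -15*t*exp(5*t), 6*t*exp(5*t)]
  [4*t*exp(5*t), -10*t*exp(5*t) + exp(5*t), 4*t*exp(5*t)]
  [4*t*exp(5*t), -10*t*exp(5*t), 4*t*exp(5*t) + exp(5*t)]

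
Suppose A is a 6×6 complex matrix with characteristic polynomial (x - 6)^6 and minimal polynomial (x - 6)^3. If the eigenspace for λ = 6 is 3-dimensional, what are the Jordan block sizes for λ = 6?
Block sizes for λ = 6: [3, 2, 1]

Step 1 — from the characteristic polynomial, algebraic multiplicity of λ = 6 is 6. From dim ker(A − (6)·I) = 3, there are exactly 3 Jordan blocks for λ = 6.
Step 2 — from the minimal polynomial, the factor (x − 6)^3 tells us the largest block for λ = 6 has size 3.
Step 3 — with total size 6, 3 blocks, and largest block 3, the block sizes (in nonincreasing order) are [3, 2, 1].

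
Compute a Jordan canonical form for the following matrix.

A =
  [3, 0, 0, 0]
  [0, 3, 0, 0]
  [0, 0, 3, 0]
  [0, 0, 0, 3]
J_1(3) ⊕ J_1(3) ⊕ J_1(3) ⊕ J_1(3)

The characteristic polynomial is
  det(x·I − A) = x^4 - 12*x^3 + 54*x^2 - 108*x + 81 = (x - 3)^4

Eigenvalues and multiplicities (the geometric multiplicity of λ is n − rank(A − λI), which equals the number of Jordan blocks for λ):
  λ = 3: algebraic multiplicity = 4, geometric multiplicity = 4

Determining the block sizes for each eigenvalue:
  λ = 3: gm = am = 4, so every block has size 1 → block sizes [1, 1, 1, 1]

Assembling the blocks gives a Jordan form
J =
  [3, 0, 0, 0]
  [0, 3, 0, 0]
  [0, 0, 3, 0]
  [0, 0, 0, 3]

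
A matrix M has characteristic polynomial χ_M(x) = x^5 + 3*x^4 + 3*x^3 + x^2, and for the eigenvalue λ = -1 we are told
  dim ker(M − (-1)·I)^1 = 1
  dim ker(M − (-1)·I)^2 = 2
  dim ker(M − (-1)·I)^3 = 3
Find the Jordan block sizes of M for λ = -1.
Block sizes for λ = -1: [3]

From the dimensions of kernels of powers, the number of Jordan blocks of size at least j is d_j − d_{j−1} where d_j = dim ker(N^j) (with d_0 = 0). Computing the differences gives [1, 1, 1].
The number of blocks of size exactly k is (#blocks of size ≥ k) − (#blocks of size ≥ k + 1), so the partition is: 1 block(s) of size 3.
In nonincreasing order the block sizes are [3].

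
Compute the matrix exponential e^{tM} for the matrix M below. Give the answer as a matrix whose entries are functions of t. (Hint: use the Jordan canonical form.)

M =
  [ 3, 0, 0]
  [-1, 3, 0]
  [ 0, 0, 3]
e^{tM} =
  [exp(3*t), 0, 0]
  [-t*exp(3*t), exp(3*t), 0]
  [0, 0, exp(3*t)]

Strategy: write M = P · J · P⁻¹ where J is a Jordan canonical form, so e^{tM} = P · e^{tJ} · P⁻¹, and e^{tJ} can be computed block-by-block.

M has Jordan form
J =
  [3, 1, 0]
  [0, 3, 0]
  [0, 0, 3]
(up to reordering of blocks).

Per-block formulas:
  For a 1×1 block at λ = 3: exp(t · [3]) = [e^(3t)].
  For a 2×2 Jordan block J_2(3): exp(t · J_2(3)) = e^(3t)·(I + t·N), where N is the 2×2 nilpotent shift.

After assembling e^{tJ} and conjugating by P, we get:

e^{tM} =
  [exp(3*t), 0, 0]
  [-t*exp(3*t), exp(3*t), 0]
  [0, 0, exp(3*t)]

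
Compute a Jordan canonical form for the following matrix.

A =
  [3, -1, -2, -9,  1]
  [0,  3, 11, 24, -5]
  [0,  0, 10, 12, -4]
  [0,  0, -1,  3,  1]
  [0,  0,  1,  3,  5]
J_2(3) ⊕ J_2(6) ⊕ J_1(6)

The characteristic polynomial is
  det(x·I − A) = x^5 - 24*x^4 + 225*x^3 - 1026*x^2 + 2268*x - 1944 = (x - 6)^3*(x - 3)^2

Eigenvalues and multiplicities (the geometric multiplicity of λ is n − rank(A − λI), which equals the number of Jordan blocks for λ):
  λ = 3: algebraic multiplicity = 2, geometric multiplicity = 1
  λ = 6: algebraic multiplicity = 3, geometric multiplicity = 2

Determining the block sizes for each eigenvalue:
  λ = 3: one block (gm = 1), so the single block has size am = 2 → block sizes [2]
  λ = 6: 2 blocks summing to 3 forces exactly one block of size 2 and the rest size 1 → block sizes [2, 1]

Assembling the blocks gives a Jordan form
J =
  [3, 1, 0, 0, 0]
  [0, 3, 0, 0, 0]
  [0, 0, 6, 1, 0]
  [0, 0, 0, 6, 0]
  [0, 0, 0, 0, 6]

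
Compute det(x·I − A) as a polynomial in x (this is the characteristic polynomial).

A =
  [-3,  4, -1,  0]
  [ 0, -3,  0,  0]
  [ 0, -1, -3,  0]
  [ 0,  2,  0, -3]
x^4 + 12*x^3 + 54*x^2 + 108*x + 81

Expanding det(x·I − A) (e.g. by cofactor expansion or by noting that A is similar to its Jordan form J, which has the same characteristic polynomial as A) gives
  χ_A(x) = x^4 + 12*x^3 + 54*x^2 + 108*x + 81
which factors as (x + 3)^4. The eigenvalues (with algebraic multiplicities) are λ = -3 with multiplicity 4.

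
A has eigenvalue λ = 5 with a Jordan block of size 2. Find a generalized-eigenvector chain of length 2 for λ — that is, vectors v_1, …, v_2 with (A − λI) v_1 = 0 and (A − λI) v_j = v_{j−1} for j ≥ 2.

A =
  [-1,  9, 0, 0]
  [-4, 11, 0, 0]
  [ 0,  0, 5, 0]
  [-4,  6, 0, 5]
A Jordan chain for λ = 5 of length 2:
v_1 = (-6, -4, 0, -4)ᵀ
v_2 = (1, 0, 0, 0)ᵀ

Let N = A − (5)·I. We want v_2 with N^2 v_2 = 0 but N^1 v_2 ≠ 0; then v_{j-1} := N · v_j for j = 2, …, 2.

Pick v_2 = (1, 0, 0, 0)ᵀ.
Then v_1 = N · v_2 = (-6, -4, 0, -4)ᵀ.

Sanity check: (A − (5)·I) v_1 = (0, 0, 0, 0)ᵀ = 0. ✓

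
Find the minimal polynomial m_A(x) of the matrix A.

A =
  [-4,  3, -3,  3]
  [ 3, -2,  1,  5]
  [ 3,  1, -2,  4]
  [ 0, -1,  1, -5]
x^3 + 9*x^2 + 24*x + 16

The characteristic polynomial is χ_A(x) = (x + 1)*(x + 4)^3, so the eigenvalues are known. The minimal polynomial is
  m_A(x) = Π_λ (x − λ)^{k_λ}
where k_λ is the size of the *largest* Jordan block for λ (equivalently, the smallest k with (A − λI)^k v = 0 for every generalised eigenvector v of λ).

  λ = -4: largest Jordan block has size 2, contributing (x + 4)^2
  λ = -1: largest Jordan block has size 1, contributing (x + 1)

So m_A(x) = (x + 1)*(x + 4)^2 = x^3 + 9*x^2 + 24*x + 16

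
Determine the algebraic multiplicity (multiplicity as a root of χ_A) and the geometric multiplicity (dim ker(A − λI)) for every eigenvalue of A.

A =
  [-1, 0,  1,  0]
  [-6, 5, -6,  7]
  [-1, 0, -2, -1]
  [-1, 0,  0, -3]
λ = -2: alg = 3, geom = 1; λ = 5: alg = 1, geom = 1

Step 1 — factor the characteristic polynomial to read off the algebraic multiplicities:
  χ_A(x) = (x - 5)*(x + 2)^3

Step 2 — compute geometric multiplicities via the rank-nullity identity g(λ) = n − rank(A − λI):
  rank(A − (-2)·I) = 3, so dim ker(A − (-2)·I) = n − 3 = 1
  rank(A − (5)·I) = 3, so dim ker(A − (5)·I) = n − 3 = 1

Summary:
  λ = -2: algebraic multiplicity = 3, geometric multiplicity = 1
  λ = 5: algebraic multiplicity = 1, geometric multiplicity = 1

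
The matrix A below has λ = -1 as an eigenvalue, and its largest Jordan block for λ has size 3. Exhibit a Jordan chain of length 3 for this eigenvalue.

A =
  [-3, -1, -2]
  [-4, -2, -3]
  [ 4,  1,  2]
A Jordan chain for λ = -1 of length 3:
v_1 = (1, 2, -2)ᵀ
v_2 = (-1, -1, 1)ᵀ
v_3 = (0, 1, 0)ᵀ

Let N = A − (-1)·I. We want v_3 with N^3 v_3 = 0 but N^2 v_3 ≠ 0; then v_{j-1} := N · v_j for j = 3, …, 2.

Pick v_3 = (0, 1, 0)ᵀ.
Then v_2 = N · v_3 = (-1, -1, 1)ᵀ.
Then v_1 = N · v_2 = (1, 2, -2)ᵀ.

Sanity check: (A − (-1)·I) v_1 = (0, 0, 0)ᵀ = 0. ✓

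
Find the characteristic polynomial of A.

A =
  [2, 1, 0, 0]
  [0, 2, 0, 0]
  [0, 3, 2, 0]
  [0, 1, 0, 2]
x^4 - 8*x^3 + 24*x^2 - 32*x + 16

Expanding det(x·I − A) (e.g. by cofactor expansion or by noting that A is similar to its Jordan form J, which has the same characteristic polynomial as A) gives
  χ_A(x) = x^4 - 8*x^3 + 24*x^2 - 32*x + 16
which factors as (x - 2)^4. The eigenvalues (with algebraic multiplicities) are λ = 2 with multiplicity 4.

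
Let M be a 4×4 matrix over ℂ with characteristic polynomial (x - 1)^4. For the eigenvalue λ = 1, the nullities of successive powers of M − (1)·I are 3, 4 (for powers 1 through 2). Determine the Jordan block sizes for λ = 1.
Block sizes for λ = 1: [2, 1, 1]

From the dimensions of kernels of powers, the number of Jordan blocks of size at least j is d_j − d_{j−1} where d_j = dim ker(N^j) (with d_0 = 0). Computing the differences gives [3, 1].
The number of blocks of size exactly k is (#blocks of size ≥ k) − (#blocks of size ≥ k + 1), so the partition is: 2 block(s) of size 1, 1 block(s) of size 2.
In nonincreasing order the block sizes are [2, 1, 1].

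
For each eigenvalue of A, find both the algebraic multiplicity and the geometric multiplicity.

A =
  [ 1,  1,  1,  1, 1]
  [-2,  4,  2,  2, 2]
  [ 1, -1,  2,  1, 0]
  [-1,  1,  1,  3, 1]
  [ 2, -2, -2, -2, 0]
λ = 2: alg = 5, geom = 3

Step 1 — factor the characteristic polynomial to read off the algebraic multiplicities:
  χ_A(x) = (x - 2)^5

Step 2 — compute geometric multiplicities via the rank-nullity identity g(λ) = n − rank(A − λI):
  rank(A − (2)·I) = 2, so dim ker(A − (2)·I) = n − 2 = 3

Summary:
  λ = 2: algebraic multiplicity = 5, geometric multiplicity = 3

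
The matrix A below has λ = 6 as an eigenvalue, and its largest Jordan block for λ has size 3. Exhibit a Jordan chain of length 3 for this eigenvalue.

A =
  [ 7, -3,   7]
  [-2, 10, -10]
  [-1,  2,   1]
A Jordan chain for λ = 6 of length 3:
v_1 = (-1, 2, 1)ᵀ
v_2 = (-3, 4, 2)ᵀ
v_3 = (0, 1, 0)ᵀ

Let N = A − (6)·I. We want v_3 with N^3 v_3 = 0 but N^2 v_3 ≠ 0; then v_{j-1} := N · v_j for j = 3, …, 2.

Pick v_3 = (0, 1, 0)ᵀ.
Then v_2 = N · v_3 = (-3, 4, 2)ᵀ.
Then v_1 = N · v_2 = (-1, 2, 1)ᵀ.

Sanity check: (A − (6)·I) v_1 = (0, 0, 0)ᵀ = 0. ✓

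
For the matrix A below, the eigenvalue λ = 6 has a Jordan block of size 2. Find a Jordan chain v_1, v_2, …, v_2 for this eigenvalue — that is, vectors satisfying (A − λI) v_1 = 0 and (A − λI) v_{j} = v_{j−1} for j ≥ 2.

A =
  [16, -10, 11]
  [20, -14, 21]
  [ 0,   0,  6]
A Jordan chain for λ = 6 of length 2:
v_1 = (-1, -1, 0)ᵀ
v_2 = (1, 0, -1)ᵀ

Let N = A − (6)·I. We want v_2 with N^2 v_2 = 0 but N^1 v_2 ≠ 0; then v_{j-1} := N · v_j for j = 2, …, 2.

Pick v_2 = (1, 0, -1)ᵀ.
Then v_1 = N · v_2 = (-1, -1, 0)ᵀ.

Sanity check: (A − (6)·I) v_1 = (0, 0, 0)ᵀ = 0. ✓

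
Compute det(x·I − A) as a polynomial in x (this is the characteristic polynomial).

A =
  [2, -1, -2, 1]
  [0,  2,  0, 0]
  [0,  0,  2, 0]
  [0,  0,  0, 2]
x^4 - 8*x^3 + 24*x^2 - 32*x + 16

Expanding det(x·I − A) (e.g. by cofactor expansion or by noting that A is similar to its Jordan form J, which has the same characteristic polynomial as A) gives
  χ_A(x) = x^4 - 8*x^3 + 24*x^2 - 32*x + 16
which factors as (x - 2)^4. The eigenvalues (with algebraic multiplicities) are λ = 2 with multiplicity 4.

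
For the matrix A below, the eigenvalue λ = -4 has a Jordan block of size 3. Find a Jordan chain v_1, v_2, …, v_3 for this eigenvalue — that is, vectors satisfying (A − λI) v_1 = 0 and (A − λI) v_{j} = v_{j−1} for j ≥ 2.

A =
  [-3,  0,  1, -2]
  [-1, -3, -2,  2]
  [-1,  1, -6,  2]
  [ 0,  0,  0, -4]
A Jordan chain for λ = -4 of length 3:
v_1 = (1, -1, -1, 0)ᵀ
v_2 = (0, 1, 1, 0)ᵀ
v_3 = (0, 1, 0, 0)ᵀ

Let N = A − (-4)·I. We want v_3 with N^3 v_3 = 0 but N^2 v_3 ≠ 0; then v_{j-1} := N · v_j for j = 3, …, 2.

Pick v_3 = (0, 1, 0, 0)ᵀ.
Then v_2 = N · v_3 = (0, 1, 1, 0)ᵀ.
Then v_1 = N · v_2 = (1, -1, -1, 0)ᵀ.

Sanity check: (A − (-4)·I) v_1 = (0, 0, 0, 0)ᵀ = 0. ✓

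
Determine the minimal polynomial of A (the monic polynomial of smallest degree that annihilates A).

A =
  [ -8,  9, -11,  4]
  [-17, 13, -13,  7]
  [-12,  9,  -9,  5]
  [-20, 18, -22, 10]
x^4 - 6*x^3 + 13*x^2 - 12*x + 4

The characteristic polynomial is χ_A(x) = (x - 2)^2*(x - 1)^2, so the eigenvalues are known. The minimal polynomial is
  m_A(x) = Π_λ (x − λ)^{k_λ}
where k_λ is the size of the *largest* Jordan block for λ (equivalently, the smallest k with (A − λI)^k v = 0 for every generalised eigenvector v of λ).

  λ = 1: largest Jordan block has size 2, contributing (x − 1)^2
  λ = 2: largest Jordan block has size 2, contributing (x − 2)^2

So m_A(x) = (x - 2)^2*(x - 1)^2 = x^4 - 6*x^3 + 13*x^2 - 12*x + 4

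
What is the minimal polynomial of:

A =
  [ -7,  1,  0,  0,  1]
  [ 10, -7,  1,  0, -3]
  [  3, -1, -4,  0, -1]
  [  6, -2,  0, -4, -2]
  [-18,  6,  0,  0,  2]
x^3 + 12*x^2 + 48*x + 64

The characteristic polynomial is χ_A(x) = (x + 4)^5, so the eigenvalues are known. The minimal polynomial is
  m_A(x) = Π_λ (x − λ)^{k_λ}
where k_λ is the size of the *largest* Jordan block for λ (equivalently, the smallest k with (A − λI)^k v = 0 for every generalised eigenvector v of λ).

  λ = -4: largest Jordan block has size 3, contributing (x + 4)^3

So m_A(x) = (x + 4)^3 = x^3 + 12*x^2 + 48*x + 64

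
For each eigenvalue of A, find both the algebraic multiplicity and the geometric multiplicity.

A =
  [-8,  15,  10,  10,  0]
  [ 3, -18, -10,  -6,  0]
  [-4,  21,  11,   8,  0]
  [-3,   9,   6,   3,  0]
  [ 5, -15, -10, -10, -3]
λ = -3: alg = 5, geom = 3

Step 1 — factor the characteristic polynomial to read off the algebraic multiplicities:
  χ_A(x) = (x + 3)^5

Step 2 — compute geometric multiplicities via the rank-nullity identity g(λ) = n − rank(A − λI):
  rank(A − (-3)·I) = 2, so dim ker(A − (-3)·I) = n − 2 = 3

Summary:
  λ = -3: algebraic multiplicity = 5, geometric multiplicity = 3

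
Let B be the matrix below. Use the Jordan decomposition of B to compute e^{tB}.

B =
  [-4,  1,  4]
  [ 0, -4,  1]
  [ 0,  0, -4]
e^{tB} =
  [exp(-4*t), t*exp(-4*t), t^2*exp(-4*t)/2 + 4*t*exp(-4*t)]
  [0, exp(-4*t), t*exp(-4*t)]
  [0, 0, exp(-4*t)]

Strategy: write B = P · J · P⁻¹ where J is a Jordan canonical form, so e^{tB} = P · e^{tJ} · P⁻¹, and e^{tJ} can be computed block-by-block.

B has Jordan form
J =
  [-4,  1,  0]
  [ 0, -4,  1]
  [ 0,  0, -4]
(up to reordering of blocks).

Per-block formulas:
  For a 3×3 Jordan block J_3(-4): exp(t · J_3(-4)) = e^(-4t)·(I + t·N + (t^2/2)·N^2), where N is the 3×3 nilpotent shift.

After assembling e^{tJ} and conjugating by P, we get:

e^{tB} =
  [exp(-4*t), t*exp(-4*t), t^2*exp(-4*t)/2 + 4*t*exp(-4*t)]
  [0, exp(-4*t), t*exp(-4*t)]
  [0, 0, exp(-4*t)]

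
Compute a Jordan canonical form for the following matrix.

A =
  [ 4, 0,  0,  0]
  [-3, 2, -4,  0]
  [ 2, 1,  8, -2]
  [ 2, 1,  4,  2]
J_3(4) ⊕ J_1(4)

The characteristic polynomial is
  det(x·I − A) = x^4 - 16*x^3 + 96*x^2 - 256*x + 256 = (x - 4)^4

Eigenvalues and multiplicities (the geometric multiplicity of λ is n − rank(A − λI), which equals the number of Jordan blocks for λ):
  λ = 4: algebraic multiplicity = 4, geometric multiplicity = 2

Determining the block sizes for each eigenvalue:
  λ = 4: with am = 4 and gm = 2, the partition is not yet determined (e.g. several partitions of 4 into 2 parts exist). Let N = A − (4)·I. Computing rank(N^1) = 2, rank(N^2) = 1, rank(N^3) = 0; the number of blocks of size ≥ j is rank(N^{j−1}) − rank(N^j), giving [2, 1, 1]. So we have 1 block(s) of size 3, 1 block(s) of size 1 → block sizes [3, 1]

Assembling the blocks gives a Jordan form
J =
  [4, 1, 0, 0]
  [0, 4, 1, 0]
  [0, 0, 4, 0]
  [0, 0, 0, 4]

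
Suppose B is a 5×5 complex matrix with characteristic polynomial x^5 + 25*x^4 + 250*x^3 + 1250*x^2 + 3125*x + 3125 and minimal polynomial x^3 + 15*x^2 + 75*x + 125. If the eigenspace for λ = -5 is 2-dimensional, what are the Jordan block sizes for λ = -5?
Block sizes for λ = -5: [3, 2]

Step 1 — from the characteristic polynomial, algebraic multiplicity of λ = -5 is 5. From dim ker(B − (-5)·I) = 2, there are exactly 2 Jordan blocks for λ = -5.
Step 2 — from the minimal polynomial, the factor (x + 5)^3 tells us the largest block for λ = -5 has size 3.
Step 3 — with total size 5, 2 blocks, and largest block 3, the block sizes (in nonincreasing order) are [3, 2].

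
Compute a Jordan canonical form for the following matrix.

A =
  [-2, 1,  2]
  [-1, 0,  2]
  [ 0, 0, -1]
J_2(-1) ⊕ J_1(-1)

The characteristic polynomial is
  det(x·I − A) = x^3 + 3*x^2 + 3*x + 1 = (x + 1)^3

Eigenvalues and multiplicities (the geometric multiplicity of λ is n − rank(A − λI), which equals the number of Jordan blocks for λ):
  λ = -1: algebraic multiplicity = 3, geometric multiplicity = 2

Determining the block sizes for each eigenvalue:
  λ = -1: 2 blocks summing to 3 forces exactly one block of size 2 and the rest size 1 → block sizes [2, 1]

Assembling the blocks gives a Jordan form
J =
  [-1,  1,  0]
  [ 0, -1,  0]
  [ 0,  0, -1]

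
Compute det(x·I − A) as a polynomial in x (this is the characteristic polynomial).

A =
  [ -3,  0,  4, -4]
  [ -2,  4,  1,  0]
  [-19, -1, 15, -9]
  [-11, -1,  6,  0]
x^4 - 16*x^3 + 90*x^2 - 200*x + 125

Expanding det(x·I − A) (e.g. by cofactor expansion or by noting that A is similar to its Jordan form J, which has the same characteristic polynomial as A) gives
  χ_A(x) = x^4 - 16*x^3 + 90*x^2 - 200*x + 125
which factors as (x - 5)^3*(x - 1). The eigenvalues (with algebraic multiplicities) are λ = 1 with multiplicity 1, λ = 5 with multiplicity 3.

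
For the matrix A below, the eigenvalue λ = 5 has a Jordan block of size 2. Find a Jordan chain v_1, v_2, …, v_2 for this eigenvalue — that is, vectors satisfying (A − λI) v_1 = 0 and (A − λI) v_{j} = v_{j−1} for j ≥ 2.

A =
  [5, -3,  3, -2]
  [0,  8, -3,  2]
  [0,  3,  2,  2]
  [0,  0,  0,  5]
A Jordan chain for λ = 5 of length 2:
v_1 = (-3, 3, 3, 0)ᵀ
v_2 = (0, 1, 0, 0)ᵀ

Let N = A − (5)·I. We want v_2 with N^2 v_2 = 0 but N^1 v_2 ≠ 0; then v_{j-1} := N · v_j for j = 2, …, 2.

Pick v_2 = (0, 1, 0, 0)ᵀ.
Then v_1 = N · v_2 = (-3, 3, 3, 0)ᵀ.

Sanity check: (A − (5)·I) v_1 = (0, 0, 0, 0)ᵀ = 0. ✓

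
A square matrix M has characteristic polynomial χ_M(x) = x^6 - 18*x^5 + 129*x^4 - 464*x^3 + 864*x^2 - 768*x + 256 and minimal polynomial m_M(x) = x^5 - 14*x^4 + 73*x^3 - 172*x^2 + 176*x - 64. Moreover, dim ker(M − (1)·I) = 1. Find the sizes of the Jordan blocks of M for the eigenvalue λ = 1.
Block sizes for λ = 1: [2]

Step 1 — from the characteristic polynomial, algebraic multiplicity of λ = 1 is 2. From dim ker(M − (1)·I) = 1, there are exactly 1 Jordan blocks for λ = 1.
Step 2 — from the minimal polynomial, the factor (x − 1)^2 tells us the largest block for λ = 1 has size 2.
Step 3 — with total size 2, 1 blocks, and largest block 2, the block sizes (in nonincreasing order) are [2].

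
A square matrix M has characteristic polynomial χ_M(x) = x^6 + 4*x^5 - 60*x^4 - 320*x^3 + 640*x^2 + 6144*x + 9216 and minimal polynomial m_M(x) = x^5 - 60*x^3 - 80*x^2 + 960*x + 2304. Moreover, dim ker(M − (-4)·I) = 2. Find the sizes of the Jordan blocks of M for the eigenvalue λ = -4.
Block sizes for λ = -4: [3, 1]

Step 1 — from the characteristic polynomial, algebraic multiplicity of λ = -4 is 4. From dim ker(M − (-4)·I) = 2, there are exactly 2 Jordan blocks for λ = -4.
Step 2 — from the minimal polynomial, the factor (x + 4)^3 tells us the largest block for λ = -4 has size 3.
Step 3 — with total size 4, 2 blocks, and largest block 3, the block sizes (in nonincreasing order) are [3, 1].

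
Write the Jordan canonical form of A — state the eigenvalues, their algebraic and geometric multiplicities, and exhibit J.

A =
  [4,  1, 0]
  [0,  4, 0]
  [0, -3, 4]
J_2(4) ⊕ J_1(4)

The characteristic polynomial is
  det(x·I − A) = x^3 - 12*x^2 + 48*x - 64 = (x - 4)^3

Eigenvalues and multiplicities (the geometric multiplicity of λ is n − rank(A − λI), which equals the number of Jordan blocks for λ):
  λ = 4: algebraic multiplicity = 3, geometric multiplicity = 2

Determining the block sizes for each eigenvalue:
  λ = 4: 2 blocks summing to 3 forces exactly one block of size 2 and the rest size 1 → block sizes [2, 1]

Assembling the blocks gives a Jordan form
J =
  [4, 1, 0]
  [0, 4, 0]
  [0, 0, 4]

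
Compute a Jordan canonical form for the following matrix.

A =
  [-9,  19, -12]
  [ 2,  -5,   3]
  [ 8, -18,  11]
J_3(-1)

The characteristic polynomial is
  det(x·I − A) = x^3 + 3*x^2 + 3*x + 1 = (x + 1)^3

Eigenvalues and multiplicities (the geometric multiplicity of λ is n − rank(A − λI), which equals the number of Jordan blocks for λ):
  λ = -1: algebraic multiplicity = 3, geometric multiplicity = 1

Determining the block sizes for each eigenvalue:
  λ = -1: one block (gm = 1), so the single block has size am = 3 → block sizes [3]

Assembling the blocks gives a Jordan form
J =
  [-1,  1,  0]
  [ 0, -1,  1]
  [ 0,  0, -1]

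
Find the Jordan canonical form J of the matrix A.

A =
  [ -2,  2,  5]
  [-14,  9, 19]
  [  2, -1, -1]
J_3(2)

The characteristic polynomial is
  det(x·I − A) = x^3 - 6*x^2 + 12*x - 8 = (x - 2)^3

Eigenvalues and multiplicities (the geometric multiplicity of λ is n − rank(A − λI), which equals the number of Jordan blocks for λ):
  λ = 2: algebraic multiplicity = 3, geometric multiplicity = 1

Determining the block sizes for each eigenvalue:
  λ = 2: one block (gm = 1), so the single block has size am = 3 → block sizes [3]

Assembling the blocks gives a Jordan form
J =
  [2, 1, 0]
  [0, 2, 1]
  [0, 0, 2]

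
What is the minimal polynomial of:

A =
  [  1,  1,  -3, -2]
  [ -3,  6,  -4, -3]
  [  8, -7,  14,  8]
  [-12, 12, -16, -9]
x^3 - 9*x^2 + 27*x - 27

The characteristic polynomial is χ_A(x) = (x - 3)^4, so the eigenvalues are known. The minimal polynomial is
  m_A(x) = Π_λ (x − λ)^{k_λ}
where k_λ is the size of the *largest* Jordan block for λ (equivalently, the smallest k with (A − λI)^k v = 0 for every generalised eigenvector v of λ).

  λ = 3: largest Jordan block has size 3, contributing (x − 3)^3

So m_A(x) = (x - 3)^3 = x^3 - 9*x^2 + 27*x - 27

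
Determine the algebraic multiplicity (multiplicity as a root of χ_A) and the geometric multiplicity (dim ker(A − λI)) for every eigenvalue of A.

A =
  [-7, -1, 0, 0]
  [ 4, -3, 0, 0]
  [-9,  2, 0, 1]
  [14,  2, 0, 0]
λ = -5: alg = 2, geom = 1; λ = 0: alg = 2, geom = 1

Step 1 — factor the characteristic polynomial to read off the algebraic multiplicities:
  χ_A(x) = x^2*(x + 5)^2

Step 2 — compute geometric multiplicities via the rank-nullity identity g(λ) = n − rank(A − λI):
  rank(A − (-5)·I) = 3, so dim ker(A − (-5)·I) = n − 3 = 1
  rank(A − (0)·I) = 3, so dim ker(A − (0)·I) = n − 3 = 1

Summary:
  λ = -5: algebraic multiplicity = 2, geometric multiplicity = 1
  λ = 0: algebraic multiplicity = 2, geometric multiplicity = 1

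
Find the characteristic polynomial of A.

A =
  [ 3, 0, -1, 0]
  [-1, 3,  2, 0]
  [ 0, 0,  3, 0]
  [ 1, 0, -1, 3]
x^4 - 12*x^3 + 54*x^2 - 108*x + 81

Expanding det(x·I − A) (e.g. by cofactor expansion or by noting that A is similar to its Jordan form J, which has the same characteristic polynomial as A) gives
  χ_A(x) = x^4 - 12*x^3 + 54*x^2 - 108*x + 81
which factors as (x - 3)^4. The eigenvalues (with algebraic multiplicities) are λ = 3 with multiplicity 4.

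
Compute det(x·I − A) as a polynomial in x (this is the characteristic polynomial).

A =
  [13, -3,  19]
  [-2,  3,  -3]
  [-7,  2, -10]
x^3 - 6*x^2 + 12*x - 8

Expanding det(x·I − A) (e.g. by cofactor expansion or by noting that A is similar to its Jordan form J, which has the same characteristic polynomial as A) gives
  χ_A(x) = x^3 - 6*x^2 + 12*x - 8
which factors as (x - 2)^3. The eigenvalues (with algebraic multiplicities) are λ = 2 with multiplicity 3.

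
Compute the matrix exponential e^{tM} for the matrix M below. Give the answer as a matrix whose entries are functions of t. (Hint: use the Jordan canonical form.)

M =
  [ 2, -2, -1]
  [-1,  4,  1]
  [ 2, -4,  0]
e^{tM} =
  [exp(2*t), -2*t*exp(2*t), -t*exp(2*t)]
  [-t*exp(2*t), t^2*exp(2*t) + 2*t*exp(2*t) + exp(2*t), t^2*exp(2*t)/2 + t*exp(2*t)]
  [2*t*exp(2*t), -2*t^2*exp(2*t) - 4*t*exp(2*t), -t^2*exp(2*t) - 2*t*exp(2*t) + exp(2*t)]

Strategy: write M = P · J · P⁻¹ where J is a Jordan canonical form, so e^{tM} = P · e^{tJ} · P⁻¹, and e^{tJ} can be computed block-by-block.

M has Jordan form
J =
  [2, 1, 0]
  [0, 2, 1]
  [0, 0, 2]
(up to reordering of blocks).

Per-block formulas:
  For a 3×3 Jordan block J_3(2): exp(t · J_3(2)) = e^(2t)·(I + t·N + (t^2/2)·N^2), where N is the 3×3 nilpotent shift.

After assembling e^{tJ} and conjugating by P, we get:

e^{tM} =
  [exp(2*t), -2*t*exp(2*t), -t*exp(2*t)]
  [-t*exp(2*t), t^2*exp(2*t) + 2*t*exp(2*t) + exp(2*t), t^2*exp(2*t)/2 + t*exp(2*t)]
  [2*t*exp(2*t), -2*t^2*exp(2*t) - 4*t*exp(2*t), -t^2*exp(2*t) - 2*t*exp(2*t) + exp(2*t)]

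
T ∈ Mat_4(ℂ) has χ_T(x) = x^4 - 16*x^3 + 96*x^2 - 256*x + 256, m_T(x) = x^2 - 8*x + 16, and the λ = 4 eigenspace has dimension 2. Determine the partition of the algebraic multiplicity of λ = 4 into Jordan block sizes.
Block sizes for λ = 4: [2, 2]

Step 1 — from the characteristic polynomial, algebraic multiplicity of λ = 4 is 4. From dim ker(T − (4)·I) = 2, there are exactly 2 Jordan blocks for λ = 4.
Step 2 — from the minimal polynomial, the factor (x − 4)^2 tells us the largest block for λ = 4 has size 2.
Step 3 — with total size 4, 2 blocks, and largest block 2, the block sizes (in nonincreasing order) are [2, 2].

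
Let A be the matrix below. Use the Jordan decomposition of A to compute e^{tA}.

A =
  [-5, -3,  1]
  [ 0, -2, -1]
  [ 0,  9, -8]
e^{tA} =
  [exp(-5*t), -3*t*exp(-5*t), t*exp(-5*t)]
  [0, 3*t*exp(-5*t) + exp(-5*t), -t*exp(-5*t)]
  [0, 9*t*exp(-5*t), -3*t*exp(-5*t) + exp(-5*t)]

Strategy: write A = P · J · P⁻¹ where J is a Jordan canonical form, so e^{tA} = P · e^{tJ} · P⁻¹, and e^{tJ} can be computed block-by-block.

A has Jordan form
J =
  [-5,  1,  0]
  [ 0, -5,  0]
  [ 0,  0, -5]
(up to reordering of blocks).

Per-block formulas:
  For a 1×1 block at λ = -5: exp(t · [-5]) = [e^(-5t)].
  For a 2×2 Jordan block J_2(-5): exp(t · J_2(-5)) = e^(-5t)·(I + t·N), where N is the 2×2 nilpotent shift.

After assembling e^{tJ} and conjugating by P, we get:

e^{tA} =
  [exp(-5*t), -3*t*exp(-5*t), t*exp(-5*t)]
  [0, 3*t*exp(-5*t) + exp(-5*t), -t*exp(-5*t)]
  [0, 9*t*exp(-5*t), -3*t*exp(-5*t) + exp(-5*t)]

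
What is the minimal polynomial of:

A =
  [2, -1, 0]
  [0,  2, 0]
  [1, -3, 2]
x^3 - 6*x^2 + 12*x - 8

The characteristic polynomial is χ_A(x) = (x - 2)^3, so the eigenvalues are known. The minimal polynomial is
  m_A(x) = Π_λ (x − λ)^{k_λ}
where k_λ is the size of the *largest* Jordan block for λ (equivalently, the smallest k with (A − λI)^k v = 0 for every generalised eigenvector v of λ).

  λ = 2: largest Jordan block has size 3, contributing (x − 2)^3

So m_A(x) = (x - 2)^3 = x^3 - 6*x^2 + 12*x - 8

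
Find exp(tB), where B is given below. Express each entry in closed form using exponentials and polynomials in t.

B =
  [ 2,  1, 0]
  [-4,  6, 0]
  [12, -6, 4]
e^{tB} =
  [-2*t*exp(4*t) + exp(4*t), t*exp(4*t), 0]
  [-4*t*exp(4*t), 2*t*exp(4*t) + exp(4*t), 0]
  [12*t*exp(4*t), -6*t*exp(4*t), exp(4*t)]

Strategy: write B = P · J · P⁻¹ where J is a Jordan canonical form, so e^{tB} = P · e^{tJ} · P⁻¹, and e^{tJ} can be computed block-by-block.

B has Jordan form
J =
  [4, 1, 0]
  [0, 4, 0]
  [0, 0, 4]
(up to reordering of blocks).

Per-block formulas:
  For a 2×2 Jordan block J_2(4): exp(t · J_2(4)) = e^(4t)·(I + t·N), where N is the 2×2 nilpotent shift.
  For a 1×1 block at λ = 4: exp(t · [4]) = [e^(4t)].

After assembling e^{tJ} and conjugating by P, we get:

e^{tB} =
  [-2*t*exp(4*t) + exp(4*t), t*exp(4*t), 0]
  [-4*t*exp(4*t), 2*t*exp(4*t) + exp(4*t), 0]
  [12*t*exp(4*t), -6*t*exp(4*t), exp(4*t)]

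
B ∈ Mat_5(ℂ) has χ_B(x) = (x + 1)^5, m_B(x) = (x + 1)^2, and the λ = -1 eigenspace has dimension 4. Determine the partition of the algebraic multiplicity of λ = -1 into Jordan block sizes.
Block sizes for λ = -1: [2, 1, 1, 1]

Step 1 — from the characteristic polynomial, algebraic multiplicity of λ = -1 is 5. From dim ker(B − (-1)·I) = 4, there are exactly 4 Jordan blocks for λ = -1.
Step 2 — from the minimal polynomial, the factor (x + 1)^2 tells us the largest block for λ = -1 has size 2.
Step 3 — with total size 5, 4 blocks, and largest block 2, the block sizes (in nonincreasing order) are [2, 1, 1, 1].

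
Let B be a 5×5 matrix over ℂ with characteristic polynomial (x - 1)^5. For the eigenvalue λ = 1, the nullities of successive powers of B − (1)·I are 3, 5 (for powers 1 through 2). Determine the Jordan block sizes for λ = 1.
Block sizes for λ = 1: [2, 2, 1]

From the dimensions of kernels of powers, the number of Jordan blocks of size at least j is d_j − d_{j−1} where d_j = dim ker(N^j) (with d_0 = 0). Computing the differences gives [3, 2].
The number of blocks of size exactly k is (#blocks of size ≥ k) − (#blocks of size ≥ k + 1), so the partition is: 1 block(s) of size 1, 2 block(s) of size 2.
In nonincreasing order the block sizes are [2, 2, 1].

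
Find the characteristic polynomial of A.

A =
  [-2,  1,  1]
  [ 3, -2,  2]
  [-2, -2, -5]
x^3 + 9*x^2 + 27*x + 27

Expanding det(x·I − A) (e.g. by cofactor expansion or by noting that A is similar to its Jordan form J, which has the same characteristic polynomial as A) gives
  χ_A(x) = x^3 + 9*x^2 + 27*x + 27
which factors as (x + 3)^3. The eigenvalues (with algebraic multiplicities) are λ = -3 with multiplicity 3.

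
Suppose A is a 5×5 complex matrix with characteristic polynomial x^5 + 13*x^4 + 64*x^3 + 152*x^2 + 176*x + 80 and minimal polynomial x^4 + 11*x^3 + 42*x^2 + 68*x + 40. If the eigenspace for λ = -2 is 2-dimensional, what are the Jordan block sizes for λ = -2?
Block sizes for λ = -2: [3, 1]

Step 1 — from the characteristic polynomial, algebraic multiplicity of λ = -2 is 4. From dim ker(A − (-2)·I) = 2, there are exactly 2 Jordan blocks for λ = -2.
Step 2 — from the minimal polynomial, the factor (x + 2)^3 tells us the largest block for λ = -2 has size 3.
Step 3 — with total size 4, 2 blocks, and largest block 3, the block sizes (in nonincreasing order) are [3, 1].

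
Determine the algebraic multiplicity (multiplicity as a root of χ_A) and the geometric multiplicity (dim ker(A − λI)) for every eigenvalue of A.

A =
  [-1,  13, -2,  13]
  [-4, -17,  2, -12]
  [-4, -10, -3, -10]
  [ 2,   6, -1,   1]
λ = -5: alg = 4, geom = 2

Step 1 — factor the characteristic polynomial to read off the algebraic multiplicities:
  χ_A(x) = (x + 5)^4

Step 2 — compute geometric multiplicities via the rank-nullity identity g(λ) = n − rank(A − λI):
  rank(A − (-5)·I) = 2, so dim ker(A − (-5)·I) = n − 2 = 2

Summary:
  λ = -5: algebraic multiplicity = 4, geometric multiplicity = 2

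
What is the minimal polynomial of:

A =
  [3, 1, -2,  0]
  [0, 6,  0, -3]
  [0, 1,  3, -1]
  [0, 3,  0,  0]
x^3 - 9*x^2 + 27*x - 27

The characteristic polynomial is χ_A(x) = (x - 3)^4, so the eigenvalues are known. The minimal polynomial is
  m_A(x) = Π_λ (x − λ)^{k_λ}
where k_λ is the size of the *largest* Jordan block for λ (equivalently, the smallest k with (A − λI)^k v = 0 for every generalised eigenvector v of λ).

  λ = 3: largest Jordan block has size 3, contributing (x − 3)^3

So m_A(x) = (x - 3)^3 = x^3 - 9*x^2 + 27*x - 27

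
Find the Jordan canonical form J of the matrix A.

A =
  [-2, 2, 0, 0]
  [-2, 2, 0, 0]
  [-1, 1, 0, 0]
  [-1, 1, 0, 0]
J_2(0) ⊕ J_1(0) ⊕ J_1(0)

The characteristic polynomial is
  det(x·I − A) = x^4

Eigenvalues and multiplicities (the geometric multiplicity of λ is n − rank(A − λI), which equals the number of Jordan blocks for λ):
  λ = 0: algebraic multiplicity = 4, geometric multiplicity = 3

Determining the block sizes for each eigenvalue:
  λ = 0: 3 blocks summing to 4 forces exactly one block of size 2 and the rest size 1 → block sizes [2, 1, 1]

Assembling the blocks gives a Jordan form
J =
  [0, 1, 0, 0]
  [0, 0, 0, 0]
  [0, 0, 0, 0]
  [0, 0, 0, 0]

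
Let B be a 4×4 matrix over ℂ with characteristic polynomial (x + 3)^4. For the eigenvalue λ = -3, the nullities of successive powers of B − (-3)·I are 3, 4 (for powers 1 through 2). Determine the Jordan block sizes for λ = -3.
Block sizes for λ = -3: [2, 1, 1]

From the dimensions of kernels of powers, the number of Jordan blocks of size at least j is d_j − d_{j−1} where d_j = dim ker(N^j) (with d_0 = 0). Computing the differences gives [3, 1].
The number of blocks of size exactly k is (#blocks of size ≥ k) − (#blocks of size ≥ k + 1), so the partition is: 2 block(s) of size 1, 1 block(s) of size 2.
In nonincreasing order the block sizes are [2, 1, 1].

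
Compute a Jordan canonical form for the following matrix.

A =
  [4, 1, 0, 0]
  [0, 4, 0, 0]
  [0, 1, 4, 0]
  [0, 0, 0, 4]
J_2(4) ⊕ J_1(4) ⊕ J_1(4)

The characteristic polynomial is
  det(x·I − A) = x^4 - 16*x^3 + 96*x^2 - 256*x + 256 = (x - 4)^4

Eigenvalues and multiplicities (the geometric multiplicity of λ is n − rank(A − λI), which equals the number of Jordan blocks for λ):
  λ = 4: algebraic multiplicity = 4, geometric multiplicity = 3

Determining the block sizes for each eigenvalue:
  λ = 4: 3 blocks summing to 4 forces exactly one block of size 2 and the rest size 1 → block sizes [2, 1, 1]

Assembling the blocks gives a Jordan form
J =
  [4, 1, 0, 0]
  [0, 4, 0, 0]
  [0, 0, 4, 0]
  [0, 0, 0, 4]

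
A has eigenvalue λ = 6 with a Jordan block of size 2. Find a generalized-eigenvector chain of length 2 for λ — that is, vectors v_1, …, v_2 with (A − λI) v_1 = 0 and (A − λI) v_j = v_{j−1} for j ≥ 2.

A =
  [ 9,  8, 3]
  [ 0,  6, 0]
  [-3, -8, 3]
A Jordan chain for λ = 6 of length 2:
v_1 = (3, 0, -3)ᵀ
v_2 = (1, 0, 0)ᵀ

Let N = A − (6)·I. We want v_2 with N^2 v_2 = 0 but N^1 v_2 ≠ 0; then v_{j-1} := N · v_j for j = 2, …, 2.

Pick v_2 = (1, 0, 0)ᵀ.
Then v_1 = N · v_2 = (3, 0, -3)ᵀ.

Sanity check: (A − (6)·I) v_1 = (0, 0, 0)ᵀ = 0. ✓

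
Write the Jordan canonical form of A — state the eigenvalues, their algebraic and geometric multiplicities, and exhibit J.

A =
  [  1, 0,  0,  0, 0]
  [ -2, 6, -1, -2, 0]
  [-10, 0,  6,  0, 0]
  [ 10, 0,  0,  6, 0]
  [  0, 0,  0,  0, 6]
J_1(1) ⊕ J_2(6) ⊕ J_1(6) ⊕ J_1(6)

The characteristic polynomial is
  det(x·I − A) = x^5 - 25*x^4 + 240*x^3 - 1080*x^2 + 2160*x - 1296 = (x - 6)^4*(x - 1)

Eigenvalues and multiplicities (the geometric multiplicity of λ is n − rank(A − λI), which equals the number of Jordan blocks for λ):
  λ = 1: algebraic multiplicity = 1, geometric multiplicity = 1
  λ = 6: algebraic multiplicity = 4, geometric multiplicity = 3

Determining the block sizes for each eigenvalue:
  λ = 1: one block (gm = 1), so the single block has size am = 1 → block sizes [1]
  λ = 6: 3 blocks summing to 4 forces exactly one block of size 2 and the rest size 1 → block sizes [2, 1, 1]

Assembling the blocks gives a Jordan form
J =
  [1, 0, 0, 0, 0]
  [0, 6, 1, 0, 0]
  [0, 0, 6, 0, 0]
  [0, 0, 0, 6, 0]
  [0, 0, 0, 0, 6]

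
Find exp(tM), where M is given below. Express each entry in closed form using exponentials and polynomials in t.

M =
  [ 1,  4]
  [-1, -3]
e^{tM} =
  [2*t*exp(-t) + exp(-t), 4*t*exp(-t)]
  [-t*exp(-t), -2*t*exp(-t) + exp(-t)]

Strategy: write M = P · J · P⁻¹ where J is a Jordan canonical form, so e^{tM} = P · e^{tJ} · P⁻¹, and e^{tJ} can be computed block-by-block.

M has Jordan form
J =
  [-1,  1]
  [ 0, -1]
(up to reordering of blocks).

Per-block formulas:
  For a 2×2 Jordan block J_2(-1): exp(t · J_2(-1)) = e^(-1t)·(I + t·N), where N is the 2×2 nilpotent shift.

After assembling e^{tJ} and conjugating by P, we get:

e^{tM} =
  [2*t*exp(-t) + exp(-t), 4*t*exp(-t)]
  [-t*exp(-t), -2*t*exp(-t) + exp(-t)]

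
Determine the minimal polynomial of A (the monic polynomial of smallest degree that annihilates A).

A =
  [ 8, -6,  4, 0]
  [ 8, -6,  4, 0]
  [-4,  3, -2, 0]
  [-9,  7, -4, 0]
x^2

The characteristic polynomial is χ_A(x) = x^4, so the eigenvalues are known. The minimal polynomial is
  m_A(x) = Π_λ (x − λ)^{k_λ}
where k_λ is the size of the *largest* Jordan block for λ (equivalently, the smallest k with (A − λI)^k v = 0 for every generalised eigenvector v of λ).

  λ = 0: largest Jordan block has size 2, contributing (x − 0)^2

So m_A(x) = x^2 = x^2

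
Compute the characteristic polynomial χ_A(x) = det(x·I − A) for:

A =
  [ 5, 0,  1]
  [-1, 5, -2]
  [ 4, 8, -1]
x^3 - 9*x^2 + 27*x - 27

Expanding det(x·I − A) (e.g. by cofactor expansion or by noting that A is similar to its Jordan form J, which has the same characteristic polynomial as A) gives
  χ_A(x) = x^3 - 9*x^2 + 27*x - 27
which factors as (x - 3)^3. The eigenvalues (with algebraic multiplicities) are λ = 3 with multiplicity 3.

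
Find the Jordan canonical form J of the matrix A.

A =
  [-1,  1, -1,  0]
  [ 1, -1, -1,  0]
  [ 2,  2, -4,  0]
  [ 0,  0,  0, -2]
J_2(-2) ⊕ J_1(-2) ⊕ J_1(-2)

The characteristic polynomial is
  det(x·I − A) = x^4 + 8*x^3 + 24*x^2 + 32*x + 16 = (x + 2)^4

Eigenvalues and multiplicities (the geometric multiplicity of λ is n − rank(A − λI), which equals the number of Jordan blocks for λ):
  λ = -2: algebraic multiplicity = 4, geometric multiplicity = 3

Determining the block sizes for each eigenvalue:
  λ = -2: 3 blocks summing to 4 forces exactly one block of size 2 and the rest size 1 → block sizes [2, 1, 1]

Assembling the blocks gives a Jordan form
J =
  [-2,  1,  0,  0]
  [ 0, -2,  0,  0]
  [ 0,  0, -2,  0]
  [ 0,  0,  0, -2]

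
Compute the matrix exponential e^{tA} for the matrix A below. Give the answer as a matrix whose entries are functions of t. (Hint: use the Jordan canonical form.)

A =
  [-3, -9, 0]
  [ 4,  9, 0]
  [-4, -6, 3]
e^{tA} =
  [-6*t*exp(3*t) + exp(3*t), -9*t*exp(3*t), 0]
  [4*t*exp(3*t), 6*t*exp(3*t) + exp(3*t), 0]
  [-4*t*exp(3*t), -6*t*exp(3*t), exp(3*t)]

Strategy: write A = P · J · P⁻¹ where J is a Jordan canonical form, so e^{tA} = P · e^{tJ} · P⁻¹, and e^{tJ} can be computed block-by-block.

A has Jordan form
J =
  [3, 1, 0]
  [0, 3, 0]
  [0, 0, 3]
(up to reordering of blocks).

Per-block formulas:
  For a 2×2 Jordan block J_2(3): exp(t · J_2(3)) = e^(3t)·(I + t·N), where N is the 2×2 nilpotent shift.
  For a 1×1 block at λ = 3: exp(t · [3]) = [e^(3t)].

After assembling e^{tJ} and conjugating by P, we get:

e^{tA} =
  [-6*t*exp(3*t) + exp(3*t), -9*t*exp(3*t), 0]
  [4*t*exp(3*t), 6*t*exp(3*t) + exp(3*t), 0]
  [-4*t*exp(3*t), -6*t*exp(3*t), exp(3*t)]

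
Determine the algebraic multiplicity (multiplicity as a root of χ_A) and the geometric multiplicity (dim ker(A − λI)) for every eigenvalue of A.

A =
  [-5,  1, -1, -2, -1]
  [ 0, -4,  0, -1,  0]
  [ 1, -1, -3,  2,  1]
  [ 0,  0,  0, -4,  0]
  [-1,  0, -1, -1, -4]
λ = -4: alg = 5, geom = 2

Step 1 — factor the characteristic polynomial to read off the algebraic multiplicities:
  χ_A(x) = (x + 4)^5

Step 2 — compute geometric multiplicities via the rank-nullity identity g(λ) = n − rank(A − λI):
  rank(A − (-4)·I) = 3, so dim ker(A − (-4)·I) = n − 3 = 2

Summary:
  λ = -4: algebraic multiplicity = 5, geometric multiplicity = 2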